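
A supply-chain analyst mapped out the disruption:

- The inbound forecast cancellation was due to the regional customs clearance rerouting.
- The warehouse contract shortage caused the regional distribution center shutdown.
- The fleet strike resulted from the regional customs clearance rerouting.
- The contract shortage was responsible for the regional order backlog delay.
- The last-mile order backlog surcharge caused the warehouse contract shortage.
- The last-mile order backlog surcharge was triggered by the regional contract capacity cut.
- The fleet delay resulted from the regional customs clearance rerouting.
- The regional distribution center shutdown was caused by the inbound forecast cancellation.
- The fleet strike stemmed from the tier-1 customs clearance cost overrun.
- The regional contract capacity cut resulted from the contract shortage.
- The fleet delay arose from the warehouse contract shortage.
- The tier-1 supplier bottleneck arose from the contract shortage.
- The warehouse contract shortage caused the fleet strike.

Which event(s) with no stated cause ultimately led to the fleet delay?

Tracing upstream from the fleet delay: the fleet delay ← the warehouse contract shortage ← the last-mile order backlog surcharge ← the regional contract capacity cut ← the contract shortage.
A separate upstream branch: the fleet delay ← the regional customs clearance rerouting.
Each of those chain origins has no stated cause.

the contract shortage, the regional customs clearance rerouting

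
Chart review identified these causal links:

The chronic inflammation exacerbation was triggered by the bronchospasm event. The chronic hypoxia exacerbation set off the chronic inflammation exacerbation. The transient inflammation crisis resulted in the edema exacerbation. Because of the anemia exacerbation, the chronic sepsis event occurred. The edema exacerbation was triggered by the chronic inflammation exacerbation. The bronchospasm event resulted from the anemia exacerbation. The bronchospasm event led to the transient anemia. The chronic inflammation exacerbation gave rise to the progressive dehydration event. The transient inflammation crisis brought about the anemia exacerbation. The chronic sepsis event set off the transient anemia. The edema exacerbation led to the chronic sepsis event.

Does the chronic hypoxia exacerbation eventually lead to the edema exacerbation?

There is a causal chain: the chronic hypoxia exacerbation → the chronic inflammation exacerbation → the edema exacerbation.

Yes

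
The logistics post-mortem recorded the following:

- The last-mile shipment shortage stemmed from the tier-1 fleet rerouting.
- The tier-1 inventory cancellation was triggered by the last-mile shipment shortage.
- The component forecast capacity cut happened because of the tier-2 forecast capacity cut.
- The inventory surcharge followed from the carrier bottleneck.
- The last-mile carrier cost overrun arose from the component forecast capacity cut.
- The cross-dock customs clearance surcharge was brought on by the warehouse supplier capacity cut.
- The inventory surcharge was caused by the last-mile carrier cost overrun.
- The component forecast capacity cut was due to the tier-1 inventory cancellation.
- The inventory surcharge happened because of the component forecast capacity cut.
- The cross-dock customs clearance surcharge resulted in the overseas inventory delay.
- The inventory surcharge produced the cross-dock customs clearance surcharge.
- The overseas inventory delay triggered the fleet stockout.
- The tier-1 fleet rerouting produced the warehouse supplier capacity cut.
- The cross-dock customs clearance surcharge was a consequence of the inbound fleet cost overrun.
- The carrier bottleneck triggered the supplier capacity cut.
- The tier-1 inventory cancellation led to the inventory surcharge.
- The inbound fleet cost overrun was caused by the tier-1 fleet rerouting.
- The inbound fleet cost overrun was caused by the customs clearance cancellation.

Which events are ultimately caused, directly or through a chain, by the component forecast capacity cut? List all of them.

Direct effects: the last-mile carrier cost overrun, the inventory surcharge.
2 steps out: the cross-dock customs clearance surcharge.
3 steps out: the overseas inventory delay.
4 steps out: the fleet stockout.
Not reachable from it: the tier-2 forecast capacity cut, the tier-1 fleet rerouting, the last-mile shipment shortage, the tier-1 inventory cancellation, the warehouse supplier capacity cut, the customs clearance cancellation, the carrier bottleneck, the inbound fleet cost overrun, the supplier capacity cut.

the cross-dock customs clearance surcharge, the fleet stockout, the inventory surcharge, the last-mile carrier cost overrun, the overseas inventory delay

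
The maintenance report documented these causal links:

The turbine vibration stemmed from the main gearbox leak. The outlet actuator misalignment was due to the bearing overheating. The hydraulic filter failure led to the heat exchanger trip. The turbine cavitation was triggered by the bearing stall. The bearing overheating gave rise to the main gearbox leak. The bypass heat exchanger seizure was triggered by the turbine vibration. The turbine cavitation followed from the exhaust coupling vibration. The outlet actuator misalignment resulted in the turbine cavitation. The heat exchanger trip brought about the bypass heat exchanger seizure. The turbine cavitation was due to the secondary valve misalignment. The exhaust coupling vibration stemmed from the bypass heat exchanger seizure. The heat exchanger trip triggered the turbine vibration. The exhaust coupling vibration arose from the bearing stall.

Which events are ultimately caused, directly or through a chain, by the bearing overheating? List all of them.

Direct effects: the main gearbox leak, the outlet actuator misalignment.
2 steps out: the turbine vibration, the turbine cavitation.
3 steps out: the bypass heat exchanger seizure.
4 steps out: the exhaust coupling vibration.
Not reachable from it: the hydraulic filter failure, the heat exchanger trip, the bearing stall, the secondary valve misalignment.

the bypass heat exchanger seizure, the exhaust coupling vibration, the main gearbox leak, the outlet actuator misalignment, the turbine cavitation, the turbine vibration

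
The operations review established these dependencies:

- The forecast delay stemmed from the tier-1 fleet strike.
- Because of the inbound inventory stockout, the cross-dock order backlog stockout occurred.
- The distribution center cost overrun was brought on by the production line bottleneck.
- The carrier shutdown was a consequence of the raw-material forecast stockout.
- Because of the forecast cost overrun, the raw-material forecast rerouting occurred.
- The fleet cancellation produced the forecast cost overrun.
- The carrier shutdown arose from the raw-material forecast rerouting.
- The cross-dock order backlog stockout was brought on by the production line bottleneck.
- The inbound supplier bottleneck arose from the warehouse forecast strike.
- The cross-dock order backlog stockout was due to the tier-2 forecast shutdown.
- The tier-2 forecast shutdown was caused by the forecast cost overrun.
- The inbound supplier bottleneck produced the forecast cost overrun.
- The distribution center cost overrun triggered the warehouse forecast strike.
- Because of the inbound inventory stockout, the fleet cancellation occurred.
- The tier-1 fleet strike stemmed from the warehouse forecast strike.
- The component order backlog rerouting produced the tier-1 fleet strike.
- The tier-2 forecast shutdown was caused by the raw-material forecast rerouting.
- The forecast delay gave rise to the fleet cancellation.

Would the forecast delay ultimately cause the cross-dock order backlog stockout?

There is a causal chain: the forecast delay → the fleet cancellation → the forecast cost overrun → the tier-2 forecast shutdown → the cross-dock order backlog stockout.

Yes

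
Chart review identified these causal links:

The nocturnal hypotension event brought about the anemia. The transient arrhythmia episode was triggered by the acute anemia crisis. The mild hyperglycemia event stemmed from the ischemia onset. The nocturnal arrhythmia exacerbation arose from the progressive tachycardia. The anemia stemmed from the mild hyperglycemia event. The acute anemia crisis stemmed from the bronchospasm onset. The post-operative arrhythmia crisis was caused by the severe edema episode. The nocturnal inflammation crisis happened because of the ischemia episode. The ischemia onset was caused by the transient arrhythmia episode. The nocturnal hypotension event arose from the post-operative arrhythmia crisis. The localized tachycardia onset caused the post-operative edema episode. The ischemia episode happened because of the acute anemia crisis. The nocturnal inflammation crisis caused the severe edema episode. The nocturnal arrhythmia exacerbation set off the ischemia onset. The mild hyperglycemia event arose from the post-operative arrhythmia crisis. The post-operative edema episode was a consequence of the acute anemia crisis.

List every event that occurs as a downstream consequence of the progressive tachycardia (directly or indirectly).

Direct effects: the nocturnal arrhythmia exacerbation.
2 steps out: the ischemia onset.
3 steps out: the mild hyperglycemia event.
4 steps out: the anemia.
Not reachable from it: the bronchospasm onset, the acute anemia crisis, the ischemia episode, the transient arrhythmia episode, the localized tachycardia onset, the nocturnal inflammation crisis, the severe edema episode, the post-operative arrhythmia crisis, the nocturnal hypotension event, the post-operative edema episode.

the anemia, the ischemia onset, the mild hyperglycemia event, the nocturnal arrhythmia exacerbation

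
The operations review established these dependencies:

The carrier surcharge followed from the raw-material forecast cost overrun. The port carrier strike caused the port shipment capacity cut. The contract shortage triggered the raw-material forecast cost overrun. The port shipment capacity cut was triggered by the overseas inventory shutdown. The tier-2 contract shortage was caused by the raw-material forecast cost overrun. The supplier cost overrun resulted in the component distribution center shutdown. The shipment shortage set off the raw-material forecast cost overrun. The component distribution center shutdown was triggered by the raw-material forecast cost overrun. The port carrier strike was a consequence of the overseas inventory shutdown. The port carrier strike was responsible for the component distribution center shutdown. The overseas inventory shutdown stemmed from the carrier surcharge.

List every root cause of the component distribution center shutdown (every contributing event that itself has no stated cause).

the contract shortage, the shipment shortage, the supplier cost overrun

Tracing upstream from the component distribution center shutdown: the component distribution center shutdown ← the raw-material forecast cost overrun ← the shipment shortage.
A separate upstream branch: the component distribution center shutdown ← the raw-material forecast cost overrun ← the contract shortage.
A separate upstream branch: the component distribution center shutdown ← the supplier cost overrun.
Each of those chain origins has no stated cause.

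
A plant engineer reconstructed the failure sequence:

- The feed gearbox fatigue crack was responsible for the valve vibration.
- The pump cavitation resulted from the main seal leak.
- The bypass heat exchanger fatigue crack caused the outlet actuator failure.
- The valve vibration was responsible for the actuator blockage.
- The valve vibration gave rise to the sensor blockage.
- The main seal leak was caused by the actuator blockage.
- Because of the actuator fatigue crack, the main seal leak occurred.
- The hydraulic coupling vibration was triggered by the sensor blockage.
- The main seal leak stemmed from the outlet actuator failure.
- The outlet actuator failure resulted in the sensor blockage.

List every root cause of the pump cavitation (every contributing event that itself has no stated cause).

the actuator fatigue crack, the bypass heat exchanger fatigue crack, the feed gearbox fatigue crack

Tracing upstream from the pump cavitation: the pump cavitation ← the main seal leak ← the outlet actuator failure ← the bypass heat exchanger fatigue crack.
A separate upstream branch: the pump cavitation ← the main seal leak ← the actuator blockage ← the valve vibration ← the feed gearbox fatigue crack.
A separate upstream branch: the pump cavitation ← the main seal leak ← the actuator fatigue crack.
Each of those chain origins has no stated cause.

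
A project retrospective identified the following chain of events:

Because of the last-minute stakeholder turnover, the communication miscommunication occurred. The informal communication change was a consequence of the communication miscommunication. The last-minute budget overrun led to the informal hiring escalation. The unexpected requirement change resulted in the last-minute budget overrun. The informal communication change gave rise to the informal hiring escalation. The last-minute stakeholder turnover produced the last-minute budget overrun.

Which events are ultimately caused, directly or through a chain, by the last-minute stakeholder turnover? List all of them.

Direct effects: the communication miscommunication, the last-minute budget overrun.
2 steps out: the informal communication change, the informal hiring escalation.
Not reachable from it: the unexpected requirement change.

the communication miscommunication, the informal communication change, the informal hiring escalation, the last-minute budget overrun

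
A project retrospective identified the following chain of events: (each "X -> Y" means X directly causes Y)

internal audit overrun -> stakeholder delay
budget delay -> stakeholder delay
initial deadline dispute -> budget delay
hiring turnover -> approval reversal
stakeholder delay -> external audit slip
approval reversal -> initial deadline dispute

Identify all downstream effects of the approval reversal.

the budget delay, the external audit slip, the initial deadline dispute, the stakeholder delay

Direct effects: the initial deadline dispute.
2 steps out: the budget delay.
3 steps out: the stakeholder delay.
4 steps out: the external audit slip.
Not reachable from it: the hiring turnover, the internal audit overrun.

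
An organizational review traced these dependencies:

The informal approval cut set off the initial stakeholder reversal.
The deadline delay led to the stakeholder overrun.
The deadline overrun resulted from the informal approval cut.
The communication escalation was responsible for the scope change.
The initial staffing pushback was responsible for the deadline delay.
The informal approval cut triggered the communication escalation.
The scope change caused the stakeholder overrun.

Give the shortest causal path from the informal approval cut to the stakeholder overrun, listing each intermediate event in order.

the informal approval cut → the communication escalation → the scope change → the stakeholder overrun

the informal approval cut → the communication escalation
the communication escalation → the scope change
the scope change → the stakeholder overrun
Length: 3 steps.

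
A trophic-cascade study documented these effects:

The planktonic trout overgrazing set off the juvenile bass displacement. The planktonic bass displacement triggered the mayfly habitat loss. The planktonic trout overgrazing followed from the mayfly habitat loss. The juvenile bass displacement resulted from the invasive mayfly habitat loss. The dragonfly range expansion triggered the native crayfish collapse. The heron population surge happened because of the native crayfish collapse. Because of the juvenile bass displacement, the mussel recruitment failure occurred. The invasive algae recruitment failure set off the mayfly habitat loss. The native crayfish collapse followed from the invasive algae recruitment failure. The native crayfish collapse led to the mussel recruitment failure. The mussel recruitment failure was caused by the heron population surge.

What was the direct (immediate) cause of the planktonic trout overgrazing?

Upstream contributors include the planktonic bass displacement, the invasive algae recruitment failure, but only the mayfly habitat loss feeds directly into the planktonic trout overgrazing.

the mayfly habitat loss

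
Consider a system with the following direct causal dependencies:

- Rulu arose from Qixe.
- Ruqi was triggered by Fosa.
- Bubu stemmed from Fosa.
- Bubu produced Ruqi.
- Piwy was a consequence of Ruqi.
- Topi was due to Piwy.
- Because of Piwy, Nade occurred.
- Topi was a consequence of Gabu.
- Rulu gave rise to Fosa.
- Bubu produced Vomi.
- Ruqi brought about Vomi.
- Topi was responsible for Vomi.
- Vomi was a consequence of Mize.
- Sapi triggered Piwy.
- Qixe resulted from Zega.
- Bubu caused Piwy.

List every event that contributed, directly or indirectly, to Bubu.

Fosa, Qixe, Rulu, Zega

Immediate cause of Bubu: Fosa.
Further upstream: Zega, Qixe, Rulu.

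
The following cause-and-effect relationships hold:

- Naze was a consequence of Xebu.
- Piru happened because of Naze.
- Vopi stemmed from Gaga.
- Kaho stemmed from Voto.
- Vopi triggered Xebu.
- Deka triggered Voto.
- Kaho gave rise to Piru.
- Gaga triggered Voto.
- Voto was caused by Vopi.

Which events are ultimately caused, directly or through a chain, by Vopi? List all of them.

Kaho, Naze, Piru, Voto, Xebu

Direct effects: Xebu, Voto.
2 steps out: Naze, Kaho.
3 steps out: Piru.
Not reachable from it: Gaga, Deka.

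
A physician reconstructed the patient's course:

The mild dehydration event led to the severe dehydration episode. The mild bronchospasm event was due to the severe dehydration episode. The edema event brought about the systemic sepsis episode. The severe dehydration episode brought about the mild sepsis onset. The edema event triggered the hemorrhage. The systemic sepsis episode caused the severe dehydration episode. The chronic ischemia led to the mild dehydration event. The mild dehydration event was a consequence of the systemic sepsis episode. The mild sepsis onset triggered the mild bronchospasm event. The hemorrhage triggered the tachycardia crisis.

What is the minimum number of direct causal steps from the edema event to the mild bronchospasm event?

Shortest chain: the edema event → the systemic sepsis episode → the severe dehydration episode → the mild bronchospasm event.

3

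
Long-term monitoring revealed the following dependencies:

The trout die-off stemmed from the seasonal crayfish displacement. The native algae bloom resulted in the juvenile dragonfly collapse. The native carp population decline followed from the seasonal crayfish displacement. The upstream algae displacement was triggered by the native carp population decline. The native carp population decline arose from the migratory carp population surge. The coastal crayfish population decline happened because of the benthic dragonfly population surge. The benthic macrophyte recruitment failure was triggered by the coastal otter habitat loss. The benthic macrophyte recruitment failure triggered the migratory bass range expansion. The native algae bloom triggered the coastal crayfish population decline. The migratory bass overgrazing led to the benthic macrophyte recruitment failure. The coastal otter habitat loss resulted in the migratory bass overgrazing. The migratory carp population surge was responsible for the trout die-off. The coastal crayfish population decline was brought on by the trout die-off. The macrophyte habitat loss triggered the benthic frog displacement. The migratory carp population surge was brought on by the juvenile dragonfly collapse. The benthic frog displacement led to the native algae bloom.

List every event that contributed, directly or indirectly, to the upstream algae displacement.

the benthic frog displacement, the juvenile dragonfly collapse, the macrophyte habitat loss, the migratory carp population surge, the native algae bloom, the native carp population decline, the seasonal crayfish displacement

Immediate cause of the upstream algae displacement: the native carp population decline.
Further upstream: the seasonal crayfish displacement, the macrophyte habitat loss, the benthic frog displacement, the native algae bloom, the juvenile dragonfly collapse, the migratory carp population surge.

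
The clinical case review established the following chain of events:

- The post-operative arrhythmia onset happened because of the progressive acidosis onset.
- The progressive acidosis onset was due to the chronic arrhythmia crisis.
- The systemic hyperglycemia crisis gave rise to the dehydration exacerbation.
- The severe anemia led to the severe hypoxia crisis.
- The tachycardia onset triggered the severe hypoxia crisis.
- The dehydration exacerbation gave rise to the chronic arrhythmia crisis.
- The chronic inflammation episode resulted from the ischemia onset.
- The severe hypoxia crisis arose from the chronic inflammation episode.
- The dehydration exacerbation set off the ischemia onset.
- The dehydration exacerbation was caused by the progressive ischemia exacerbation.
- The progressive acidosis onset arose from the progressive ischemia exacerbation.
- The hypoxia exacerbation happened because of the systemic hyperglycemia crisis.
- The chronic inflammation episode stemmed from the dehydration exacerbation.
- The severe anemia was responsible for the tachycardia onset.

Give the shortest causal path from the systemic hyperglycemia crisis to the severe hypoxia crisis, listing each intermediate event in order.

the systemic hyperglycemia crisis → the dehydration exacerbation → the chronic inflammation episode → the severe hypoxia crisis

the systemic hyperglycemia crisis → the dehydration exacerbation
the dehydration exacerbation → the chronic inflammation episode
the chronic inflammation episode → the severe hypoxia crisis
Length: 3 steps.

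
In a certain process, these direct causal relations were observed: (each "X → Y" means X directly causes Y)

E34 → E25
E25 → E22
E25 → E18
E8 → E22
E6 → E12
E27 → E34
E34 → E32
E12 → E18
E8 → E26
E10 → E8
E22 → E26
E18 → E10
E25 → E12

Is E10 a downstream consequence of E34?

Yes

There is a causal chain: E34 → E25 → E18 → E10.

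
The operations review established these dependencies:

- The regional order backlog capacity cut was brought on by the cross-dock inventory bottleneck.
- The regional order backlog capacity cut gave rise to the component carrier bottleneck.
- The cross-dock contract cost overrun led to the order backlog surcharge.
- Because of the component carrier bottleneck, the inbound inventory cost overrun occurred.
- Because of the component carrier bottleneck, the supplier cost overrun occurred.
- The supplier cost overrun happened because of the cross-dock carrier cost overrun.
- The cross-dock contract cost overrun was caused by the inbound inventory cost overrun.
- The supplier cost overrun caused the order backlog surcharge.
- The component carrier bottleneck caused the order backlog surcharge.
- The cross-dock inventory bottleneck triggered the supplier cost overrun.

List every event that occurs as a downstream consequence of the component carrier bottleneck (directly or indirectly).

Direct effects: the inbound inventory cost overrun, the supplier cost overrun, the order backlog surcharge.
2 steps out: the cross-dock contract cost overrun.
Not reachable from it: the cross-dock inventory bottleneck, the regional order backlog capacity cut, the cross-dock carrier cost overrun.

the cross-dock contract cost overrun, the inbound inventory cost overrun, the order backlog surcharge, the supplier cost overrun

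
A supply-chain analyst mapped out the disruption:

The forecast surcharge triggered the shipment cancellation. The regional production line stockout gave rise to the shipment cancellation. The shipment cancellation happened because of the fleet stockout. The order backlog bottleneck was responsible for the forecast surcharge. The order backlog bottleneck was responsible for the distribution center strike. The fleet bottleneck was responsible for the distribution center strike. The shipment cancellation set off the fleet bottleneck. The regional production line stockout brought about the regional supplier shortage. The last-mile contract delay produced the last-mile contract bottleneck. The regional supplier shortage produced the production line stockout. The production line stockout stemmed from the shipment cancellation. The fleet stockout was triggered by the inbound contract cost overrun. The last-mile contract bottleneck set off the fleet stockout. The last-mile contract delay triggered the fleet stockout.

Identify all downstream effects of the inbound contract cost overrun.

the distribution center strike, the fleet bottleneck, the fleet stockout, the production line stockout, the shipment cancellation

Direct effects: the fleet stockout.
2 steps out: the shipment cancellation.
3 steps out: the fleet bottleneck, the production line stockout.
4 steps out: the distribution center strike.
Not reachable from it: the last-mile contract delay, the last-mile contract bottleneck, the order backlog bottleneck, the forecast surcharge, the regional production line stockout, the regional supplier shortage.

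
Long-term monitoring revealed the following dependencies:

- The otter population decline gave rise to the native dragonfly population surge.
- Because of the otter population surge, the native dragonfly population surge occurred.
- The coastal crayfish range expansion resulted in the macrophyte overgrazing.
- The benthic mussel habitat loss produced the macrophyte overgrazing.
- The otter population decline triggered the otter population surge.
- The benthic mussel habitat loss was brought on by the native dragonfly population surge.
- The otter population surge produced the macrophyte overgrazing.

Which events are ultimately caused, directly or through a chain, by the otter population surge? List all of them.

the benthic mussel habitat loss, the macrophyte overgrazing, the native dragonfly population surge

Direct effects: the native dragonfly population surge, the macrophyte overgrazing.
2 steps out: the benthic mussel habitat loss.
Not reachable from it: the otter population decline, the coastal crayfish range expansion.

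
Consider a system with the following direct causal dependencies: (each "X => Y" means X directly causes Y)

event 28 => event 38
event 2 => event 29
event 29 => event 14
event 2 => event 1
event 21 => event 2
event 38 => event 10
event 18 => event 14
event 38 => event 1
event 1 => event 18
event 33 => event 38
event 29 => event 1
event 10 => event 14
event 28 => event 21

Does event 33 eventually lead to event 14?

There is a causal chain: event 33 → event 38 → event 10 → event 14.

Yes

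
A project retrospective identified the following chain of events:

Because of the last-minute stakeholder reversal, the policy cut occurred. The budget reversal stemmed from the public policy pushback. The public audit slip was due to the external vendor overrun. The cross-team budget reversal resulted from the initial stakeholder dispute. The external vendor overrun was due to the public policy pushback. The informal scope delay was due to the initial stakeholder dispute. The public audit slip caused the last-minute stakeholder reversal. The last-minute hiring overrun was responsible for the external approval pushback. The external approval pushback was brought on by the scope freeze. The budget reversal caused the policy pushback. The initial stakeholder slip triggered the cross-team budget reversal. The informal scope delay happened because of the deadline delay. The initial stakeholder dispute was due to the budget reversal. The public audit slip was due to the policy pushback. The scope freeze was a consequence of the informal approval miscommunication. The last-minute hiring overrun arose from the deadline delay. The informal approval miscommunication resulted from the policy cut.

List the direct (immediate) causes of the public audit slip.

the external vendor overrun, the policy pushback

Upstream contributors include the public policy pushback, the budget reversal, but only the external vendor overrun, the policy pushback feed directly into the public audit slip.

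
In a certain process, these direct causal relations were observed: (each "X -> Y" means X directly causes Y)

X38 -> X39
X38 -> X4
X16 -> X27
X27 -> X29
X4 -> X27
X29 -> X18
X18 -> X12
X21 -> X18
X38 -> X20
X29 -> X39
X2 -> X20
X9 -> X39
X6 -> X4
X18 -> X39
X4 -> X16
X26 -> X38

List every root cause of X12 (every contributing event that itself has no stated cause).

X21, X26, X6

Tracing upstream from X12: X12 ← X18 ← X29 ← X27 ← X4 ← X38 ← X26.
A separate upstream branch: X12 ← X18 ← X29 ← X27 ← X4 ← X6.
A separate upstream branch: X12 ← X18 ← X21.
Each of those chain origins has no stated cause.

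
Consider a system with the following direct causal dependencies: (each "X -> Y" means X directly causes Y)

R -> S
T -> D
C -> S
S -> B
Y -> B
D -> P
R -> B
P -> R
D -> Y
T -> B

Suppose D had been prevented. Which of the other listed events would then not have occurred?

Downstream of D: P, R, Y, S, B.
Of those, still caused via another path: S, B.
The remainder have no surviving cause.

P, R, Y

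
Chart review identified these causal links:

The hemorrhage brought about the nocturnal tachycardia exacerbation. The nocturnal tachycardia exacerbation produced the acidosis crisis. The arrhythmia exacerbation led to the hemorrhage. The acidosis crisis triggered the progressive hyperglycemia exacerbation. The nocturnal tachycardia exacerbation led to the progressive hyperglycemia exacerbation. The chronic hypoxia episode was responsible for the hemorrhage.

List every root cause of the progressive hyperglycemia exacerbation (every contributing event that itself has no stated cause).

Tracing upstream from the progressive hyperglycemia exacerbation: the progressive hyperglycemia exacerbation ← the nocturnal tachycardia exacerbation ← the hemorrhage ← the arrhythmia exacerbation.
A separate upstream branch: the progressive hyperglycemia exacerbation ← the nocturnal tachycardia exacerbation ← the hemorrhage ← the chronic hypoxia episode.
Each of those chain origins has no stated cause.

the arrhythmia exacerbation, the chronic hypoxia episode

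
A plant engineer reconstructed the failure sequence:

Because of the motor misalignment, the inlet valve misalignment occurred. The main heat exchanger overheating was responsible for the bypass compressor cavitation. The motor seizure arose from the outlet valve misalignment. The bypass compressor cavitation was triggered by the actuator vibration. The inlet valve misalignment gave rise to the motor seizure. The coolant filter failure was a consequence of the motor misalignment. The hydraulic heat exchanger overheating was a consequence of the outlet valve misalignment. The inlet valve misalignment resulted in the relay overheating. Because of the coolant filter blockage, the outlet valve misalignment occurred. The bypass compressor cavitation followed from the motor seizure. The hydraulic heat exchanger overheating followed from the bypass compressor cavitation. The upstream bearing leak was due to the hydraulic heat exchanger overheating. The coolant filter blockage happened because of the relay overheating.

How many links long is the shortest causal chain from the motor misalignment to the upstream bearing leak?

Shortest chain: the motor misalignment → the inlet valve misalignment → the motor seizure → the bypass compressor cavitation → the hydraulic heat exchanger overheating → the upstream bearing leak.

5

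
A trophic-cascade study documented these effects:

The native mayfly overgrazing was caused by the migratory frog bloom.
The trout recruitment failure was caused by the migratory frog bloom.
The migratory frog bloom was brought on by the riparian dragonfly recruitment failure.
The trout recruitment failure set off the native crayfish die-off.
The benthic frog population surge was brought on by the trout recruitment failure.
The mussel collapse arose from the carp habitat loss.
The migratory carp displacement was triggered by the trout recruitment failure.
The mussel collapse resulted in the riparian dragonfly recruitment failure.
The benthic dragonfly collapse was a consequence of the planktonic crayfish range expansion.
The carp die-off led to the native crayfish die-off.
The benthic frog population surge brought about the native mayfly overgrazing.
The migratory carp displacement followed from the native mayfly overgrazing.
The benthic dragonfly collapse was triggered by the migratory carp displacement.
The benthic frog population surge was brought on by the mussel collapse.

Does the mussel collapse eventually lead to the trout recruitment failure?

Yes

There is a causal chain: the mussel collapse → the riparian dragonfly recruitment failure → the migratory frog bloom → the trout recruitment failure.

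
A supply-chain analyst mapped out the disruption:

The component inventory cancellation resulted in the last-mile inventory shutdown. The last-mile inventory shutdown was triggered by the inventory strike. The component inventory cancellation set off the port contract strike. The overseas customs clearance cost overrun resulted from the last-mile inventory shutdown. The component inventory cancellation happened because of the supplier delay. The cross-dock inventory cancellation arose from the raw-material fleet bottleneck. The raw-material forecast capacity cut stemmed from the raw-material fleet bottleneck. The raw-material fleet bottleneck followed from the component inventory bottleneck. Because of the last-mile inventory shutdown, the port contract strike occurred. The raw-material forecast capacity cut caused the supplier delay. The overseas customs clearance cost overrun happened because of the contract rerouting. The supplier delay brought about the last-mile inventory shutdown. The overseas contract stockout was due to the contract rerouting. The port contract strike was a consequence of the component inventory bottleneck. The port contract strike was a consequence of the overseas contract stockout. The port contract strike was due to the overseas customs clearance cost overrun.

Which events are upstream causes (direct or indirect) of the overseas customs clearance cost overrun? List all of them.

the component inventory bottleneck, the component inventory cancellation, the contract rerouting, the inventory strike, the last-mile inventory shutdown, the raw-material fleet bottleneck, the raw-material forecast capacity cut, the supplier delay

Immediate causes of the overseas customs clearance cost overrun: the contract rerouting, the last-mile inventory shutdown.
Further upstream: the component inventory bottleneck, the raw-material fleet bottleneck, the raw-material forecast capacity cut, the supplier delay, the component inventory cancellation, the inventory strike.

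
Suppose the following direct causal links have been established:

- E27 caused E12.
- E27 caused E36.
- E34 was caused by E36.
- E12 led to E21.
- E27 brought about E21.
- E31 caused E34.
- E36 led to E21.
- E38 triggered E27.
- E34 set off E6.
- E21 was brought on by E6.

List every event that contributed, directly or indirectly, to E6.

Immediate cause of E6: E34.
Further upstream: E38, E27, E36, E31.

E27, E31, E34, E36, E38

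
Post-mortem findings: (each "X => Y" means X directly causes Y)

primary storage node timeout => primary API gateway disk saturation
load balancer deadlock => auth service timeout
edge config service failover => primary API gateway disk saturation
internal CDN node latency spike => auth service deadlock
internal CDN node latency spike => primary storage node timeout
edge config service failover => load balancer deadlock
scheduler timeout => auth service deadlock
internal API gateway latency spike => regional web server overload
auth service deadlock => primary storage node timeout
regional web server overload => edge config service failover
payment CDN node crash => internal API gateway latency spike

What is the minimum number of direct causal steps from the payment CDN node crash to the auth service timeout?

Shortest chain: the payment CDN node crash → the internal API gateway latency spike → the regional web server overload → the edge config service failover → the load balancer deadlock → the auth service timeout.

5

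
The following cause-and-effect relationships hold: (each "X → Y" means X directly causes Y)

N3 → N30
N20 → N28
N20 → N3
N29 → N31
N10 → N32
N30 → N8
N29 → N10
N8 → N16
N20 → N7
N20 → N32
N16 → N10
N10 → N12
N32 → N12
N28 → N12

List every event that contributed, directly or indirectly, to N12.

N10, N16, N20, N28, N29, N3, N30, N32, N8

Immediate causes of N12: N10, N28, N32.
Further upstream: N20, N3, N30, N29, N8, N16.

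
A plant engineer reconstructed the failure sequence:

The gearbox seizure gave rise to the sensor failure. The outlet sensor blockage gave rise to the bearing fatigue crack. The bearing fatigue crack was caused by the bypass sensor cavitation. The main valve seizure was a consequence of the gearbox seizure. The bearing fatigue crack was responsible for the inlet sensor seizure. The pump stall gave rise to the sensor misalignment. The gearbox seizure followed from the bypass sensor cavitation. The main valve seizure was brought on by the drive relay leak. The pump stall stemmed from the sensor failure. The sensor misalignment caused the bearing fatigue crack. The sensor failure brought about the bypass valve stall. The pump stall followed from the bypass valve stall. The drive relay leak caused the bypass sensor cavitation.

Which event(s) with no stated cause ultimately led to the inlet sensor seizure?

Tracing upstream from the inlet sensor seizure: the inlet sensor seizure ← the bearing fatigue crack ← the outlet sensor blockage.
A separate upstream branch: the inlet sensor seizure ← the bearing fatigue crack ← the bypass sensor cavitation ← the drive relay leak.
Each of those chain origins has no stated cause.

the drive relay leak, the outlet sensor blockage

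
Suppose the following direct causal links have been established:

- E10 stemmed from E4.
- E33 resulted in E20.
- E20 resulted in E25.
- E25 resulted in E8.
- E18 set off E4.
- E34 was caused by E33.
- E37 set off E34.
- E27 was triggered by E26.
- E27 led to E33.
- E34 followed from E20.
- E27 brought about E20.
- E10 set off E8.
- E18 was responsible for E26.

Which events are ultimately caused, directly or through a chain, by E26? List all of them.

E20, E25, E27, E33, E34, E8

Direct effects: E27.
2 steps out: E33, E20.
3 steps out: E25, E34.
4 steps out: E8.
Not reachable from it: E18, E4, E10, E37.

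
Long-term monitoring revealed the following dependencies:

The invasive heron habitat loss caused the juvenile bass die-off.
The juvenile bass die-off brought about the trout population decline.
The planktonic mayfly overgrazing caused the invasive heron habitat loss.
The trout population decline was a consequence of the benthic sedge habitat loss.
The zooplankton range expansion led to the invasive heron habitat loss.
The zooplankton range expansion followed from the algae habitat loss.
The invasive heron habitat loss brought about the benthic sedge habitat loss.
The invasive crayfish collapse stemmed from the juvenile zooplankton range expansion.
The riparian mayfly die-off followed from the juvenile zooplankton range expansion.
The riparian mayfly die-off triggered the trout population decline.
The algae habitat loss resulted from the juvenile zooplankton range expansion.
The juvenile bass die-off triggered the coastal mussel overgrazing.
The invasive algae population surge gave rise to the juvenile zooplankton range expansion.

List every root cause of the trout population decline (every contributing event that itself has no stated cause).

the invasive algae population surge, the planktonic mayfly overgrazing

Tracing upstream from the trout population decline: the trout population decline ← the riparian mayfly die-off ← the juvenile zooplankton range expansion ← the invasive algae population surge.
A separate upstream branch: the trout population decline ← the juvenile bass die-off ← the invasive heron habitat loss ← the planktonic mayfly overgrazing.
Each of those chain origins has no stated cause.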